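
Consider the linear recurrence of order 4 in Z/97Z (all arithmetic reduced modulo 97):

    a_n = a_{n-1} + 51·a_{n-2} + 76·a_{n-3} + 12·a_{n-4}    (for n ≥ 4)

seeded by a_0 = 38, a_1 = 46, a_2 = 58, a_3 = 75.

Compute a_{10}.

a_4 = 1·75 + 51·58 + 76·46 + 12·38 = 1
a_5 = 1·1 + 51·75 + 76·58 + 12·46 = 56
a_6 = 1·56 + 51·1 + 76·75 + 12·58 = 4
a_7 = 1·4 + 51·56 + 76·1 + 12·75 = 53
a_8 = 1·53 + 51·4 + 76·56 + 12·1 = 63
a_9 = 1·63 + 51·53 + 76·4 + 12·56 = 56
a_10 = 1·56 + 51·63 + 76·53 + 12·4 = 70

70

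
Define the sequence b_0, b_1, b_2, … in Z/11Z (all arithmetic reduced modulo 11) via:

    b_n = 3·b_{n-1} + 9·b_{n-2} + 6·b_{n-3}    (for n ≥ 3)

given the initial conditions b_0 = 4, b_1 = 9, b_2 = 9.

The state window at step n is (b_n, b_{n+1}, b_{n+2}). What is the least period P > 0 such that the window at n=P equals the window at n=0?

n=0: window = (4, 9, 9)
n=1: window = (9, 9, 0)
n=2: window = (9, 0, 3)
n=3: window = (0, 3, 8)
n=4: window = (3, 8, 7)
n=5: window = (8, 7, 1)
n=6: window = (7, 1, 4)
n=7: window = (1, 4, 8)
n=8: window = (4, 8, 0)
n=9: window = (8, 0, 8)
n=10: window = (0, 8, 6)
n=11: window = (8, 6, 2)
n=12: window = (6, 2, 9)
n=13: window = (2, 9, 4)
n=14: window = (9, 4, 6)
n=15: window = (4, 6, 9)
n=16: window = (6, 9, 6)
n=17: window = (9, 6, 3)
n=18: window = (6, 3, 7)
n=19: window = (3, 7, 7)
n=20: window = (7, 7, 3)
n=21: window = (7, 3, 4)
n=22: window = (3, 4, 4)
n=23: window = (4, 4, 0)
n=24: window = (4, 0, 5)
n=25: window = (0, 5, 6)
n=26: window = (5, 6, 8)
n=27: window = (6, 8, 9)
n=28: window = (8, 9, 3)
n=29: window = (9, 3, 6)
n=30: window = (3, 6, 0)
n=31: window = (6, 0, 6)
n=32: window = (0, 6, 10)
n=33: window = (6, 10, 7)
n=34: window = (10, 7, 4)
n=35: window = (7, 4, 3)
n=36: window = (4, 3, 10)
n=37: window = (3, 10, 4)
n=38: window = (10, 4, 10)
n=39: window = (4, 10, 5)
n=40: window = (10, 5, 8)
…
n=108: window = (2, 2, 4)
n=109: window = (2, 4, 9)
n=110: window = (4, 9, 9)
window at n=110 equals window at n=0 → period = 110

110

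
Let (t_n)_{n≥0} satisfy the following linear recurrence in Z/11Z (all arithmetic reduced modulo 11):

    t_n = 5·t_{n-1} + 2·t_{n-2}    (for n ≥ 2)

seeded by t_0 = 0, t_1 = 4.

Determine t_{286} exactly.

0

t_2 = 5·4 + 2·0 = 9
t_3 = 5·9 + 2·4 = 9
t_4 = 5·9 + 2·9 = 8
t_5 = 5·8 + 2·9 = 3
t_6 = 5·3 + 2·8 = 9
t_7 = 5·9 + 2·3 = 7
t_8 = 5·7 + 2·9 = 9
t_9 = 5·9 + 2·7 = 4
t_10 = 5·4 + 2·9 = 5
t_11 = 5·5 + 2·4 = 0
t_12 = 5·0 + 2·5 = 10
t_13 = 5·10 + 2·0 = 6
t_14 = 5·6 + 2·10 = 6
t_15 = 5·6 + 2·6 = 9
t_16 = 5·9 + 2·6 = 2
t_17 = 5·2 + 2·9 = 6
t_18 = 5·6 + 2·2 = 1
t_19 = 5·1 + 2·6 = 6
t_20 = 5·6 + 2·1 = 10
t_21 = 5·10 + 2·6 = 7
t_22 = 5·7 + 2·10 = 0
t_23 = 5·0 + 2·7 = 3
t_24 = 5·3 + 2·0 = 4
t_25 = 5·4 + 2·3 = 4
t_26 = 5·4 + 2·4 = 6
t_27 = 5·6 + 2·4 = 5
t_28 = 5·5 + 2·6 = 4
t_29 = 5·4 + 2·5 = 8
t_30 = 5·8 + 2·4 = 4
t_31 = 5·4 + 2·8 = 3
t_32 = 5·3 + 2·4 = 1
t_33 = 5·1 + 2·3 = 0
t_34 = 5·0 + 2·1 = 2
t_35 = 5·2 + 2·0 = 10
t_36 = 5·10 + 2·2 = 10
t_37 = 5·10 + 2·10 = 4
t_38 = 5·4 + 2·10 = 7
t_39 = 5·7 + 2·4 = 10
t_40 = 5·10 + 2·7 = 9
t_41 = 5·9 + 2·10 = 10
t_42 = 5·10 + 2·9 = 2
t_43 = 5·2 + 2·10 = 8
t_44 = 5·8 + 2·2 = 0
t_45 = 5·0 + 2·8 = 5
t_46 = 5·5 + 2·0 = 3
t_47 = 5·3 + 2·5 = 3
t_48 = 5·3 + 2·3 = 10
t_49 = 5·10 + 2·3 = 1
t_50 = 5·1 + 2·10 = 3
t_51 = 5·3 + 2·1 = 6
t_52 = 5·6 + 2·3 = 3
t_53 = 5·3 + 2·6 = 5
t_54 = 5·5 + 2·3 = 9
t_55 = 5·9 + 2·5 = 0
t_56 = 5·0 + 2·9 = 7
t_57 = 5·7 + 2·0 = 2
t_58 = 5·2 + 2·7 = 2
t_59 = 5·2 + 2·2 = 3
t_60 = 5·3 + 2·2 = 8
t_61 = 5·8 + 2·3 = 2
t_62 = 5·2 + 2·8 = 4
t_63 = 5·4 + 2·2 = 2
t_64 = 5·2 + 2·4 = 7
t_65 = 5·7 + 2·2 = 6
t_66 = 5·6 + 2·7 = 0
t_67 = 5·0 + 2·6 = 1
t_68 = 5·1 + 2·0 = 5
t_69 = 5·5 + 2·1 = 5
t_70 = 5·5 + 2·5 = 2
t_71 = 5·2 + 2·5 = 9
t_72 = 5·9 + 2·2 = 5
t_73 = 5·5 + 2·9 = 10
t_74 = 5·10 + 2·5 = 5
t_75 = 5·5 + 2·10 = 1
t_76 = 5·1 + 2·5 = 4
t_77 = 5·4 + 2·1 = 0
t_78 = 5·0 + 2·4 = 8
t_79 = 5·8 + 2·0 = 7
t_80 = 5·7 + 2·8 = 7
t_81 = 5·7 + 2·7 = 5
t_82 = 5·5 + 2·7 = 6
t_83 = 5·6 + 2·5 = 7
t_84 = 5·7 + 2·6 = 3
t_85 = 5·3 + 2·7 = 7
t_86 = 5·7 + 2·3 = 8
t_87 = 5·8 + 2·7 = 10
t_88 = 5·10 + 2·8 = 0
t_89 = 5·0 + 2·10 = 9
t_90 = 5·9 + 2·0 = 1
t_91 = 5·1 + 2·9 = 1
t_92 = 5·1 + 2·1 = 7
t_93 = 5·7 + 2·1 = 4
t_94 = 5·4 + 2·7 = 1
t_95 = 5·1 + 2·4 = 2
t_96 = 5·2 + 2·1 = 1
t_97 = 5·1 + 2·2 = 9
t_98 = 5·9 + 2·1 = 3
t_99 = 5·3 + 2·9 = 0
t_100 = 5·0 + 2·3 = 6
t_101 = 5·6 + 2·0 = 8
t_102 = 5·8 + 2·6 = 8
t_103 = 5·8 + 2·8 = 1
t_104 = 5·1 + 2·8 = 10
t_105 = 5·10 + 2·1 = 8
t_106 = 5·8 + 2·10 = 5
t_107 = 5·5 + 2·8 = 8
t_108 = 5·8 + 2·5 = 6
t_109 = 5·6 + 2·8 = 2
t_110 = 5·2 + 2·6 = 0
t_111 = 5·0 + 2·2 = 4
(t_110, t_111) = (0, 4) = (t_0, t_1), so the sequence has period 110.
286 ≡ 66 (mod 110), hence t_286 = t_66 = 0.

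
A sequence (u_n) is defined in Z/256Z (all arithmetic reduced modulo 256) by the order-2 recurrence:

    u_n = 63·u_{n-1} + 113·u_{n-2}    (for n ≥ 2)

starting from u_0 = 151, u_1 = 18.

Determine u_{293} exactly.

37

u_2 = 63·18 + 113·151 = 21
u_3 = 63·21 + 113·18 = 29
u_4 = 63·29 + 113·21 = 104
u_5 = 63·104 + 113·29 = 101
u_6 = 63·101 + 113·104 = 195
u_7 = 63·195 + 113·101 = 146
Continuing the recurrence:
  u_8 = 1;  u_9 = 177;  u_10 = 0;  u_11 = 33;  u_12 = 31;  u_13 = 50
  u_14 = 253;  u_15 = 85;  u_16 = 152;  u_17 = 237;  u_18 = 107;  u_19 = 242
  u_20 = 201;  u_21 = 73;  u_22 = 176;  u_23 = 137;  u_24 = 103;  u_25 = 210
  u_26 = 37;  u_27 = 205;  u_28 = 200;  u_29 = 181;  u_30 = 211;  u_31 = 210
  u_32 = 209;  u_33 = 33;  u_34 = 96;  u_35 = 49;  u_36 = 111;  u_37 = 242
  u_38 = 141;  u_39 = 133;  u_40 = 248;  u_41 = 189;  u_42 = 251;  u_43 = 50
  u_44 = 25;  u_45 = 57;  u_46 = 16;  u_47 = 25;  u_48 = 55;  u_49 = 146
  u_50 = 53;  u_51 = 125;  u_52 = 40;  u_53 = 5;  u_54 = 227;  u_55 = 18
  u_56 = 161;  u_57 = 145;  u_58 = 192;  u_59 = 65;  u_60 = 191;  u_61 = 178
  u_62 = 29;  u_63 = 181;  u_64 = 88;  u_65 = 141;  u_66 = 139;  u_67 = 114
  u_68 = 105;  u_69 = 41;  u_70 = 112;  u_71 = 169;  u_72 = 7;  u_73 = 82
  u_74 = 69;  u_75 = 45;  u_76 = 136;  u_77 = 85;  u_78 = 243;  u_79 = 82
  u_80 = 113;  u_81 = 1;  u_82 = 32;  u_83 = 81;  u_84 = 15;  u_85 = 114
  u_86 = 173;  u_87 = 229;  u_88 = 184;  u_89 = 93;  u_90 = 27;  u_91 = 178
  u_92 = 185;  u_93 = 25;  u_94 = 208;  u_95 = 57;  u_96 = 215;  u_97 = 18
  u_98 = 85;  u_99 = 221;  u_100 = 232;  u_101 = 165;  u_102 = 3;  u_103 = 146
  u_104 = 65;  u_105 = 113;  u_106 = 128;  u_107 = 97;  u_108 = 95;  u_109 = 50
  u_110 = 61;  u_111 = 21;  u_112 = 24;  u_113 = 45;  u_114 = 171;  u_115 = 242
  u_116 = 9;  u_117 = 9;  u_118 = 48;  u_119 = 201;  u_120 = 167;  u_121 = 210
  u_122 = 101;  u_123 = 141;  u_124 = 72;  u_125 = 245;  u_126 = 19;  u_127 = 210
  u_128 = 17;  u_129 = 225;  u_130 = 224;  u_131 = 113;  u_132 = 175;  u_133 = 242
  u_134 = 205;  u_135 = 69;  u_136 = 120;  u_137 = 253;  u_138 = 59;  u_139 = 50
  u_140 = 89;  u_141 = 249;  u_142 = 144;  u_143 = 89;  u_144 = 119;  u_145 = 146
  u_146 = 117;  u_147 = 61;  u_148 = 168;  u_149 = 69;  u_150 = 35;  u_151 = 18
  u_152 = 225;  u_153 = 81;  u_154 = 64;  u_155 = 129;  u_156 = 255;  u_157 = 178
  u_158 = 93;  u_159 = 117;  u_160 = 216;  u_161 = 205;  u_162 = 203;  u_163 = 114
  u_164 = 169;  u_165 = 233;  u_166 = 240;  u_167 = 233;  u_168 = 71;  u_169 = 82
  u_170 = 133;  u_171 = 237;  u_172 = 8;  u_173 = 149;  u_174 = 51;  u_175 = 82
  u_176 = 177;  u_177 = 193;  u_178 = 160;  u_179 = 145;  u_180 = 79;  u_181 = 114
  u_182 = 237;  u_183 = 165;  u_184 = 56;  u_185 = 157;  u_186 = 91;  u_187 = 178
  u_188 = 249;  u_189 = 217;  u_190 = 80;  u_191 = 121;  u_192 = 23;  u_193 = 18
  u_194 = 149;  u_195 = 157;  u_196 = 104;  u_197 = 229;  u_198 = 67;  u_199 = 146
  u_200 = 129;  u_201 = 49;  u_202 = 0;  u_203 = 161;  u_204 = 159;  u_205 = 50
  u_206 = 125;  u_207 = 213;  u_208 = 152;  u_209 = 109;  u_210 = 235;  u_211 = 242
  u_212 = 73;  u_213 = 201;  u_214 = 176;  u_215 = 9;  u_216 = 231;  u_217 = 210
  u_218 = 165;  u_219 = 77;  u_220 = 200;  u_221 = 53;  u_222 = 83;  u_223 = 210
  u_224 = 81;  u_225 = 161;  u_226 = 96;  u_227 = 177;  u_228 = 239;  u_229 = 242
  u_230 = 13;  u_231 = 5;  u_232 = 248;  u_233 = 61;  u_234 = 123;  u_235 = 50
  u_236 = 153;  u_237 = 185;  u_238 = 16;  u_239 = 153;  u_240 = 183;  u_241 = 146
  u_242 = 181;  u_243 = 253;  u_244 = 40;  u_245 = 133;  u_246 = 99;  u_247 = 18
  u_248 = 33;  u_249 = 17;  u_250 = 192;  u_251 = 193;  u_252 = 63;  u_253 = 178
  u_254 = 157;  u_255 = 53;  u_256 = 88;  u_257 = 13;  u_258 = 11;  u_259 = 114
  u_260 = 233;  u_261 = 169;  u_262 = 112;  u_263 = 41;  u_264 = 135;  u_265 = 82
  u_266 = 197;  u_267 = 173;  u_268 = 136;  u_269 = 213;  u_270 = 115;  u_271 = 82
  u_272 = 241;  u_273 = 129;  u_274 = 32;  u_275 = 209;  u_276 = 143;  u_277 = 114
  u_278 = 45;  u_279 = 101;  u_280 = 184;  u_281 = 221;  u_282 = 155;  u_283 = 178
  u_284 = 57;  u_285 = 153;  u_286 = 208;  u_287 = 185;  u_288 = 87;  u_289 = 18
  u_290 = 213;  u_291 = 93
u_292 = 63·93 + 113·213 = 232
u_293 = 63·232 + 113·93 = 37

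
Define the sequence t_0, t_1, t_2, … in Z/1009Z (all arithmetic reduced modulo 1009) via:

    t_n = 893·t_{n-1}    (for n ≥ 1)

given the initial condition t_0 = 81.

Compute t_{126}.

t_1 = 893·81 = 694
t_2 = 893·694 = 216
t_3 = 893·216 = 169
t_4 = 893·169 = 576
t_5 = 893·576 = 787
t_6 = 893·787 = 527
t_7 = 893·527 = 417
t_8 = 893·417 = 60
t_9 = 893·60 = 103
t_10 = 893·103 = 160
t_11 = 893·160 = 611
t_12 = 893·611 = 763
t_13 = 893·763 = 284
t_14 = 893·284 = 353
t_15 = 893·353 = 421
t_16 = 893·421 = 605
t_17 = 893·605 = 450
t_18 = 893·450 = 268
t_19 = 893·268 = 191
t_20 = 893·191 = 42
t_21 = 893·42 = 173
t_22 = 893·173 = 112
t_23 = 893·112 = 125
t_24 = 893·125 = 635
t_25 = 893·635 = 1006
t_26 = 893·1006 = 348
t_27 = 893·348 = 1001
t_28 = 893·1001 = 928
t_29 = 893·928 = 315
t_30 = 893·315 = 793
t_31 = 893·793 = 840
t_32 = 893·840 = 433
t_33 = 893·433 = 222
t_34 = 893·222 = 482
t_35 = 893·482 = 592
t_36 = 893·592 = 949
t_37 = 893·949 = 906
t_38 = 893·906 = 849
t_39 = 893·849 = 398
t_40 = 893·398 = 246
t_41 = 893·246 = 725
t_42 = 893·725 = 656
t_43 = 893·656 = 588
t_44 = 893·588 = 404
t_45 = 893·404 = 559
t_46 = 893·559 = 741
t_47 = 893·741 = 818
t_48 = 893·818 = 967
t_49 = 893·967 = 836
t_50 = 893·836 = 897
t_51 = 893·897 = 884
t_52 = 893·884 = 374
t_53 = 893·374 = 3
t_54 = 893·3 = 661
t_55 = 893·661 = 8
t_56 = 893·8 = 81
(t_56) = (81) = (t_0), so the sequence has period 56.
126 ≡ 14 (mod 56), hence t_126 = t_14 = 353.

353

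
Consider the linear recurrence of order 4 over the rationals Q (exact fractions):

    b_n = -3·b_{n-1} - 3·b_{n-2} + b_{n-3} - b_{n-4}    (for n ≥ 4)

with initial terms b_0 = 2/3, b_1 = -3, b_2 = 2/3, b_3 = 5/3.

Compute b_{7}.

218/3

b_4 = -3·5/3 + -3·2/3 + 1·-3 + -1·2/3 = -32/3
b_5 = -3·-32/3 + -3·5/3 + 1·2/3 + -1·-3 = 92/3
b_6 = -3·92/3 + -3·-32/3 + 1·5/3 + -1·2/3 = -59
b_7 = -3·-59 + -3·92/3 + 1·-32/3 + -1·5/3 = 218/3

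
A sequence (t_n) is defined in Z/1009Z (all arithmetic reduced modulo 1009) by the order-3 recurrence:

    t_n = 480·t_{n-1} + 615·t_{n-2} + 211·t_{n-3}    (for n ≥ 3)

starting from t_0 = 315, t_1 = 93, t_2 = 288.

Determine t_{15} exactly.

600

t_3 = 480·288 + 615·93 + 211·315 = 569
t_4 = 480·569 + 615·288 + 211·93 = 678
t_5 = 480·678 + 615·569 + 211·288 = 582
t_6 = 480·582 + 615·678 + 211·569 = 108
t_7 = 480·108 + 615·582 + 211·678 = 905
t_8 = 480·905 + 615·108 + 211·582 = 60
t_9 = 480·60 + 615·905 + 211·108 = 745
t_10 = 480·745 + 615·60 + 211·905 = 235
t_11 = 480·235 + 615·745 + 211·60 = 433
t_12 = 480·433 + 615·235 + 211·745 = 15
t_13 = 480·15 + 615·433 + 211·235 = 200
t_14 = 480·200 + 615·15 + 211·433 = 842
t_15 = 480·842 + 615·200 + 211·15 = 600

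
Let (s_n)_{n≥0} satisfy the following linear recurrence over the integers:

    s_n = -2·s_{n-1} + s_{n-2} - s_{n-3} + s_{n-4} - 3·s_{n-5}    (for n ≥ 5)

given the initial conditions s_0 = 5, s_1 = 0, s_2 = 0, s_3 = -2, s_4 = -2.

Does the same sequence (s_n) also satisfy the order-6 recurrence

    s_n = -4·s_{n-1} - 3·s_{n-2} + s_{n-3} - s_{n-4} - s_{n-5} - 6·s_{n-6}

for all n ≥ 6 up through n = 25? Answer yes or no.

yes

Terms s_0..s_25: 5, 0, 0, -2, -2, -13, 26, -65, 173, -444, 1191, -3142, 8287, -21870, 57692, -152256, 401787, -1060253, 2797851, -7383074, 19482807, -51412153, 135668797, -358009181, 944731341, -2493001234
n=6: candidate gives 26, actual s_6 = 26 ✓
n=7: candidate gives -65, actual s_7 = -65 ✓
n=8: candidate gives 173, actual s_8 = 173 ✓
n=9: candidate gives -444, actual s_9 = -444 ✓
n=10: candidate gives 1191, actual s_10 = 1191 ✓
n=11: candidate gives -3142, actual s_11 = -3142 ✓
n=12: candidate gives 8287, actual s_12 = 8287 ✓
n=13: candidate gives -21870, actual s_13 = -21870 ✓
n=14: candidate gives 57692, actual s_14 = 57692 ✓
n=15: candidate gives -152256, actual s_15 = -152256 ✓
n=16: candidate gives 401787, actual s_16 = 401787 ✓
n=17: candidate gives -1060253, actual s_17 = -1060253 ✓
n=18: candidate gives 2797851, actual s_18 = 2797851 ✓
n=19: candidate gives -7383074, actual s_19 = -7383074 ✓
n=20: candidate gives 19482807, actual s_20 = 19482807 ✓
n=21: candidate gives -51412153, actual s_21 = -51412153 ✓
n=22: candidate gives 135668797, actual s_22 = 135668797 ✓
n=23: candidate gives -358009181, actual s_23 = -358009181 ✓
n=24: candidate gives 944731341, actual s_24 = 944731341 ✓
n=25: candidate gives -2493001234, actual s_25 = -2493001234 ✓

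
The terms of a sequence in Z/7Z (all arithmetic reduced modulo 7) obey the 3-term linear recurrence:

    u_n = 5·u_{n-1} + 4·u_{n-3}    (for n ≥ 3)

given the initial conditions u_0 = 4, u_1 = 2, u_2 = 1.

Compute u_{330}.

1

u_3 = 5·1 + 0·2 + 4·4 = 0
u_4 = 5·0 + 0·1 + 4·2 = 1
u_5 = 5·1 + 0·0 + 4·1 = 2
u_6 = 5·2 + 0·1 + 4·0 = 3
u_7 = 5·3 + 0·2 + 4·1 = 5
u_8 = 5·5 + 0·3 + 4·2 = 5
Continuing the recurrence:
  u_9 = 2;  u_10 = 2;  u_11 = 2;  u_12 = 4;  u_13 = 0;  u_14 = 1
  u_15 = 0;  u_16 = 0;  u_17 = 4;  u_18 = 6;  u_19 = 2;  u_20 = 5
  u_21 = 0;  u_22 = 1;  u_23 = 4;  u_24 = 6;  u_25 = 6;  u_26 = 4
  u_27 = 2;  u_28 = 6;  u_29 = 4;  u_30 = 0;  u_31 = 3;  u_32 = 3
  u_33 = 1;  u_34 = 3;  u_35 = 6;  u_36 = 6;  u_37 = 0;  u_38 = 3
  u_39 = 4;  u_40 = 6;  u_41 = 0;  u_42 = 2;  u_43 = 6;  u_44 = 2
  u_45 = 4;  u_46 = 2;  u_47 = 4;  u_48 = 1;  u_49 = 6;  u_50 = 4
  u_51 = 3;  u_52 = 4;  u_53 = 1;  u_54 = 3;  u_55 = 3;  u_56 = 5
  u_57 = 2;  u_58 = 1;  u_59 = 4;  u_60 = 0;  u_61 = 4;  u_62 = 1
  u_63 = 5;  u_64 = 6;  u_65 = 6;  u_66 = 1;  u_67 = 1;  u_68 = 1
  u_69 = 2;  u_70 = 0;  u_71 = 4;  u_72 = 0;  u_73 = 0;  u_74 = 2
  u_75 = 3;  u_76 = 1;  u_77 = 6;  u_78 = 0;  u_79 = 4;  u_80 = 2
  u_81 = 3;  u_82 = 3;  u_83 = 2;  u_84 = 1;  u_85 = 3;  u_86 = 2
  u_87 = 0;  u_88 = 5;  u_89 = 5;  u_90 = 4;  u_91 = 5;  u_92 = 3
  u_93 = 3;  u_94 = 0;  u_95 = 5;  u_96 = 2;  u_97 = 3;  u_98 = 0
  u_99 = 1;  u_100 = 3;  u_101 = 1;  u_102 = 2;  u_103 = 1;  u_104 = 2
  u_105 = 4;  u_106 = 3;  u_107 = 2;  u_108 = 5;  u_109 = 2;  u_110 = 4
  u_111 = 5;  u_112 = 5;  u_113 = 6;  u_114 = 1;  u_115 = 4;  u_116 = 2
  u_117 = 0;  u_118 = 2;  u_119 = 4;  u_120 = 6;  u_121 = 3;  u_122 = 3
  u_123 = 4;  u_124 = 4;  u_125 = 4;  u_126 = 1;  u_127 = 0;  u_128 = 2
  u_129 = 0;  u_130 = 0;  u_131 = 1;  u_132 = 5;  u_133 = 4;  u_134 = 3
  u_135 = 0;  u_136 = 2;  u_137 = 1;  u_138 = 5;  u_139 = 5;  u_140 = 1
  u_141 = 4;  u_142 = 5;  u_143 = 1;  u_144 = 0;  u_145 = 6;  u_146 = 6
  u_147 = 2;  u_148 = 6;  u_149 = 5;  u_150 = 5;  u_151 = 0;  u_152 = 6
  u_153 = 1;  u_154 = 5;  u_155 = 0;  u_156 = 4;  u_157 = 5;  u_158 = 4
  u_159 = 1;  u_160 = 4;  u_161 = 1;  u_162 = 2;  u_163 = 5;  u_164 = 1
  u_165 = 6;  u_166 = 1;  u_167 = 2;  u_168 = 6;  u_169 = 6;  u_170 = 3
  u_171 = 4;  u_172 = 2;  u_173 = 1;  u_174 = 0;  u_175 = 1;  u_176 = 2
  u_177 = 3;  u_178 = 5;  u_179 = 5;  u_180 = 2;  u_181 = 2;  u_182 = 2
  u_183 = 4;  u_184 = 0;  u_185 = 1;  u_186 = 0;  u_187 = 0;  u_188 = 4
  u_189 = 6;  u_190 = 2;  u_191 = 5;  u_192 = 0;  u_193 = 1;  u_194 = 4
  u_195 = 6;  u_196 = 6;  u_197 = 4;  u_198 = 2;  u_199 = 6;  u_200 = 4
  u_201 = 0;  u_202 = 3;  u_203 = 3;  u_204 = 1;  u_205 = 3;  u_206 = 6
  u_207 = 6;  u_208 = 0;  u_209 = 3;  u_210 = 4;  u_211 = 6;  u_212 = 0
  u_213 = 2;  u_214 = 6;  u_215 = 2;  u_216 = 4;  u_217 = 2;  u_218 = 4
  u_219 = 1;  u_220 = 6;  u_221 = 4;  u_222 = 3;  u_223 = 4;  u_224 = 1
  u_225 = 3;  u_226 = 3;  u_227 = 5;  u_228 = 2;  u_229 = 1;  u_230 = 4
  u_231 = 0;  u_232 = 4;  u_233 = 1;  u_234 = 5;  u_235 = 6;  u_236 = 6
  u_237 = 1;  u_238 = 1;  u_239 = 1;  u_240 = 2;  u_241 = 0;  u_242 = 4
  u_243 = 0;  u_244 = 0;  u_245 = 2;  u_246 = 3;  u_247 = 1;  u_248 = 6
  u_249 = 0;  u_250 = 4;  u_251 = 2;  u_252 = 3;  u_253 = 3;  u_254 = 2
  u_255 = 1;  u_256 = 3;  u_257 = 2;  u_258 = 0;  u_259 = 5;  u_260 = 5
  u_261 = 4;  u_262 = 5;  u_263 = 3;  u_264 = 3;  u_265 = 0;  u_266 = 5
  u_267 = 2;  u_268 = 3;  u_269 = 0;  u_270 = 1;  u_271 = 3;  u_272 = 1
  u_273 = 2;  u_274 = 1;  u_275 = 2;  u_276 = 4;  u_277 = 3;  u_278 = 2
  u_279 = 5;  u_280 = 2;  u_281 = 4;  u_282 = 5;  u_283 = 5;  u_284 = 6
  u_285 = 1;  u_286 = 4;  u_287 = 2;  u_288 = 0;  u_289 = 2;  u_290 = 4
  u_291 = 6;  u_292 = 3;  u_293 = 3;  u_294 = 4;  u_295 = 4;  u_296 = 4
  u_297 = 1;  u_298 = 0;  u_299 = 2;  u_300 = 0;  u_301 = 0;  u_302 = 1
  u_303 = 5;  u_304 = 4;  u_305 = 3;  u_306 = 0;  u_307 = 2;  u_308 = 1
  u_309 = 5;  u_310 = 5;  u_311 = 1;  u_312 = 4;  u_313 = 5;  u_314 = 1
  u_315 = 0;  u_316 = 6;  u_317 = 6;  u_318 = 2;  u_319 = 6;  u_320 = 5
  u_321 = 5;  u_322 = 0;  u_323 = 6;  u_324 = 1;  u_325 = 5;  u_326 = 0
  u_327 = 4;  u_328 = 5
u_329 = 5·5 + 0·4 + 4·0 = 4
u_330 = 5·4 + 0·5 + 4·4 = 1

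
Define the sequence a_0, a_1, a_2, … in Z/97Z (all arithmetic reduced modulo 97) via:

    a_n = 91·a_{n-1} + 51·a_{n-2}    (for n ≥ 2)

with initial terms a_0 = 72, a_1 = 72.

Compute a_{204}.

18

a_2 = 91·72 + 51·72 = 39
a_3 = 91·39 + 51·72 = 43
a_4 = 91·43 + 51·39 = 82
a_5 = 91·82 + 51·43 = 52
a_6 = 91·52 + 51·82 = 87
a_7 = 91·87 + 51·52 = 93
Continuing the recurrence:
  a_8 = 96;  a_9 = 93;  a_10 = 70;  a_11 = 55;  a_12 = 39;  a_13 = 49
  a_14 = 46;  a_15 = 89;  a_16 = 66;  a_17 = 69;  a_18 = 42;  a_19 = 66
  a_20 = 0;  a_21 = 68;  a_22 = 77;  a_23 = 96;  a_24 = 53;  a_25 = 19
  a_26 = 67;  a_27 = 82;  a_28 = 15;  a_29 = 18;  a_30 = 75;  a_31 = 80
  a_32 = 47;  a_33 = 15;  a_34 = 76;  a_35 = 18;  a_36 = 82;  a_37 = 38
  a_38 = 74;  a_39 = 39;  a_40 = 48;  a_41 = 52;  a_42 = 2;  a_43 = 21
  a_44 = 73;  a_45 = 51;  a_46 = 22;  a_47 = 44;  a_48 = 82;  a_49 = 6
  a_50 = 72;  a_51 = 68;  a_52 = 63;  a_53 = 83;  a_54 = 96;  a_55 = 68
  a_56 = 26;  a_57 = 14;  a_58 = 78;  a_59 = 52;  a_60 = 77;  a_61 = 56
  a_62 = 2;  a_63 = 31;  a_64 = 13;  a_65 = 48;  a_66 = 84;  a_67 = 4
  a_68 = 89;  a_69 = 58;  a_70 = 20;  a_71 = 25;  a_72 = 94;  a_73 = 32
  a_74 = 43;  a_75 = 16;  a_76 = 60;  a_77 = 68;  a_78 = 33;  a_79 = 69
  a_80 = 8;  a_81 = 76;  a_82 = 49;  a_83 = 90;  a_84 = 19;  a_85 = 14
  a_86 = 12;  a_87 = 60;  a_88 = 58;  a_89 = 93;  a_90 = 72;  a_91 = 43
  a_92 = 19;  a_93 = 42;  a_94 = 38;  a_95 = 71;  a_96 = 57;  a_97 = 78
  a_98 = 14;  a_99 = 14;  a_100 = 48;  a_101 = 38;  a_102 = 86;  a_103 = 64
  a_104 = 25;  a_105 = 10;  a_106 = 51;  a_107 = 10;  a_108 = 19;  a_109 = 8
  a_110 = 48;  a_111 = 23;  a_112 = 79;  a_113 = 20;  a_114 = 29;  a_115 = 70
  a_116 = 89;  a_117 = 29;  a_118 = 0;  a_119 = 24;  a_120 = 50;  a_121 = 51
  a_122 = 13;  a_123 = 1;  a_124 = 75;  a_125 = 86;  a_126 = 11;  a_127 = 52
  a_128 = 55;  a_129 = 91;  a_130 = 28;  a_131 = 11;  a_132 = 4;  a_133 = 52
  a_134 = 86;  a_135 = 2;  a_136 = 9;  a_137 = 48;  a_138 = 74;  a_139 = 64
  a_140 = 92;  a_141 = 93;  a_142 = 60;  a_143 = 18;  a_144 = 42;  a_145 = 84
  a_146 = 86;  a_147 = 82;  a_148 = 14;  a_149 = 24;  a_150 = 85;  a_151 = 35
  a_152 = 51;  a_153 = 24;  a_154 = 32;  a_155 = 62;  a_156 = 96;  a_157 = 64
  a_158 = 50;  a_159 = 54;  a_160 = 92;  a_161 = 68;  a_162 = 16;  a_163 = 74
  a_164 = 81;  a_165 = 87;  a_166 = 20;  a_167 = 49;  a_168 = 47;  a_169 = 83
  a_170 = 56;  a_171 = 17;  a_172 = 38;  a_173 = 57;  a_174 = 44;  a_175 = 24
  a_176 = 63;  a_177 = 70;  a_178 = 77;  a_179 = 4;  a_180 = 23;  a_181 = 66
  a_182 = 1;  a_183 = 62;  a_184 = 67;  a_185 = 44;  a_186 = 49;  a_187 = 10
  a_188 = 14;  a_189 = 38;  a_190 = 1;  a_191 = 89;  a_192 = 2;  a_193 = 65
  a_194 = 3;  a_195 = 96;  a_196 = 62;  a_197 = 62;  a_198 = 74;  a_199 = 2
  a_200 = 76;  a_201 = 34;  a_202 = 83
a_203 = 91·83 + 51·34 = 72
a_204 = 91·72 + 51·83 = 18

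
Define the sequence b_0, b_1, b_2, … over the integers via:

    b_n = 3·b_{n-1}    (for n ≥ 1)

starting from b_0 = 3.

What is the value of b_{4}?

243

b_1 = 3·3 = 9
b_2 = 3·9 = 27
b_3 = 3·27 = 81
b_4 = 3·81 = 243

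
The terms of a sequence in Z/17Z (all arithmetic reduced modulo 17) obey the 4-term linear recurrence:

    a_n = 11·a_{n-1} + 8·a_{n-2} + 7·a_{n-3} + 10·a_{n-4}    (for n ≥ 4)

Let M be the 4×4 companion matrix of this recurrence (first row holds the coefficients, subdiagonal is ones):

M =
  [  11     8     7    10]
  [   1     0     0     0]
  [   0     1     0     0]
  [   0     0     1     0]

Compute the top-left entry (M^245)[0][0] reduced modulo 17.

16

(M^245)[0][0] is the top entry after applying M 245 times to the unit state (1, 0, 0, 0). Equivalently it is h_{248} for the auxiliary sequence (h_n) obeying the same recurrence with h_3 = 1 and h_i = 0 for 0 ≤ i < 3:
h_4 = 11·1 + 8·0 + 7·0 + 10·0 = 11
h_5 = 11·11 + 8·1 + 7·0 + 10·0 = 10
h_6 = 11·10 + 8·11 + 7·1 + 10·0 = 1
h_7 = 11·1 + 8·10 + 7·11 + 10·1 = 8
h_8 = 11·8 + 8·1 + 7·10 + 10·11 = 4
h_9 = 11·4 + 8·8 + 7·1 + 10·10 = 11
Continuing the recurrence:
  h_10 = 15;  h_11 = 4;  h_12 = 9;  h_13 = 6;  h_14 = 10;  h_15 = 6
  h_16 = 6;  h_17 = 6;  h_18 = 1;  h_19 = 8;  h_20 = 11;  h_21 = 14
  h_22 = 2;  h_23 = 2;  h_24 = 8;  h_25 = 3;  h_26 = 12;  h_27 = 11
  h_28 = 12;  h_29 = 11;  h_30 = 6;  h_31 = 8;  h_32 = 10;  h_33 = 3
  h_34 = 8;  h_35 = 7;  h_36 = 7;  h_37 = 15;  h_38 = 10;  h_39 = 9
  h_40 = 14;  h_41 = 4;  h_42 = 13;  h_43 = 6;  h_44 = 15;  h_45 = 4
  h_46 = 13;  h_47 = 0;  h_48 = 10;  h_49 = 3;  h_50 = 5;  h_51 = 13
  h_52 = 15;  h_53 = 11;  h_54 = 8;  h_55 = 3;  h_56 = 1;  h_57 = 14
  h_58 = 8;  h_59 = 16;  h_60 = 8;  h_61 = 4;  h_62 = 11;  h_63 = 12
  h_64 = 5;  h_65 = 13;  h_66 = 3;  h_67 = 3;  h_68 = 11;  h_69 = 7
  h_70 = 12;  h_71 = 6;  h_72 = 15;  h_73 = 10;  h_74 = 1;  h_75 = 1
  h_76 = 1;  h_77 = 7;  h_78 = 0;  h_79 = 5;  h_80 = 12;  h_81 = 4
  h_82 = 5;  h_83 = 0;  h_84 = 1;  h_85 = 1;  h_86 = 1;  h_87 = 9
  h_88 = 5;  h_89 = 8;  h_90 = 14;  h_91 = 3;  h_92 = 13;  h_93 = 5
  h_94 = 14;  h_95 = 9;  h_96 = 2;  h_97 = 4;  h_98 = 8;  h_99 = 3
  h_100 = 9;  h_101 = 15;  h_102 = 15;  h_103 = 4;  h_104 = 2;  h_105 = 3
  h_106 = 6;  h_107 = 8;  h_108 = 7;  h_109 = 9;  h_110 = 16;  h_111 = 3
  h_112 = 5;  h_113 = 9;  h_114 = 14;  h_115 = 2;  h_116 = 9;  h_117 = 14
  h_118 = 6;  h_119 = 6;  h_120 = 13;  h_121 = 16;  h_122 = 8;  h_123 = 10
  h_124 = 8;  h_125 = 10;  h_126 = 1;  h_127 = 9;  h_128 = 2;  h_129 = 14
  h_130 = 5;  h_131 = 16;  h_132 = 11;  h_133 = 16;  h_134 = 1;  h_135 = 2
  h_136 = 14;  h_137 = 14;  h_138 = 1;  h_139 = 3;  h_140 = 7;  h_141 = 10
  h_142 = 10;  h_143 = 14;  h_144 = 0;  h_145 = 10;  h_146 = 2;  h_147 = 4
  h_148 = 11;  h_149 = 12;  h_150 = 13;  h_151 = 16;  h_152 = 15;  h_153 = 11
  h_154 = 7;  h_155 = 5;  h_156 = 15;  h_157 = 7;  h_158 = 13;  h_159 = 14
  h_160 = 15;  h_161 = 13;  h_162 = 15;  h_163 = 4;  h_164 = 14;  h_165 = 13
  h_166 = 8;  h_167 = 7;  h_168 = 15;  h_169 = 16;  h_170 = 0;  h_171 = 14
  h_172 = 8;  h_173 = 3;  h_174 = 8;  h_175 = 2;  h_176 = 0;  h_177 = 0
  h_178 = 9;  h_179 = 0;  h_180 = 4;  h_181 = 5;  h_182 = 7;  h_183 = 9
  h_184 = 9;  h_185 = 15;  h_186 = 13;  h_187 = 8;  h_188 = 13;  h_189 = 6
  h_190 = 16;  h_191 = 4;  h_192 = 4;  h_193 = 10;  h_194 = 7;  h_195 = 4
  h_196 = 6;  h_197 = 9;  h_198 = 7;  h_199 = 10;  h_200 = 0;  h_201 = 15
  h_202 = 16;  h_203 = 5;  h_204 = 16;  h_205 = 2;  h_206 = 5;  h_207 = 12
  h_208 = 6;  h_209 = 13;  h_210 = 2;  h_211 = 16;  h_212 = 3;  h_213 = 16
  h_214 = 9;  h_215 = 0;  h_216 = 10;  h_217 = 10;  h_218 = 8;  h_219 = 0
  h_220 = 13;  h_221 = 10;  h_222 = 5;  h_223 = 5;  h_224 = 6;  h_225 = 3
  h_226 = 13;  h_227 = 4;  h_228 = 8;  h_229 = 3;  h_230 = 0;  h_231 = 1
  h_232 = 10;  h_233 = 12;  h_234 = 15;  h_235 = 1;  h_236 = 9;  h_237 = 9
  h_238 = 5;  h_239 = 13;  h_240 = 13;  h_241 = 15;  h_242 = 2;  h_243 = 6
  h_244 = 11;  h_245 = 10;  h_246 = 5
h_247 = 11·5 + 8·10 + 7·11 + 10·6 = 0
h_248 = 11·0 + 8·5 + 7·10 + 10·11 = 16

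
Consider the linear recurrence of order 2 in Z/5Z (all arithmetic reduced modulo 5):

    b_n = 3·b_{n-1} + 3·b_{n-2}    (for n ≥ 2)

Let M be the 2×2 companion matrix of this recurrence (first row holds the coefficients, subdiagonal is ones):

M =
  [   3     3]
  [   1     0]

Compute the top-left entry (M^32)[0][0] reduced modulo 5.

1

(M^32)[0][0] is the top entry after applying M 32 times to the unit state (1, 0). Equivalently it is h_{33} for the auxiliary sequence (h_n) obeying the same recurrence with h_1 = 1 and h_i = 0 for 0 ≤ i < 1:
h_2 = 3·1 + 3·0 = 3
h_3 = 3·3 + 3·1 = 2
h_4 = 3·2 + 3·3 = 0
h_5 = 3·0 + 3·2 = 1
(h_4, h_5) = (0, 1) = (h_0, h_1), so the sequence has period 4.
33 ≡ 1 (mod 4), hence h_33 = h_1 = 1.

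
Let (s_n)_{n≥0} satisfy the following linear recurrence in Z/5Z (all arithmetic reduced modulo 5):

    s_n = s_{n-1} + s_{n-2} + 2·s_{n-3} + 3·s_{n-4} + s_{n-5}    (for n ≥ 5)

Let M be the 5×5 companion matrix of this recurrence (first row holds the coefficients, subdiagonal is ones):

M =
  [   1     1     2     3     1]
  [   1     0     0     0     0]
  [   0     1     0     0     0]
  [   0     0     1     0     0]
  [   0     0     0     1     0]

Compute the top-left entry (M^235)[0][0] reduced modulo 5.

(M^235)[0][0] is the top entry after applying M 235 times to the unit state (1, 0, 0, 0, 0). Equivalently it is h_{239} for the auxiliary sequence (h_n) obeying the same recurrence with h_4 = 1 and h_i = 0 for 0 ≤ i < 4:
h_5 = 1·1 + 1·0 + 2·0 + 3·0 + 1·0 = 1
h_6 = 1·1 + 1·1 + 2·0 + 3·0 + 1·0 = 2
h_7 = 1·2 + 1·1 + 2·1 + 3·0 + 1·0 = 0
h_8 = 1·0 + 1·2 + 2·1 + 3·1 + 1·0 = 2
h_9 = 1·2 + 1·0 + 2·2 + 3·1 + 1·1 = 0
h_10 = 1·0 + 1·2 + 2·0 + 3·2 + 1·1 = 4
Continuing the recurrence:
  h_11 = 0;  h_12 = 0;  h_13 = 0;  h_14 = 2;  h_15 = 1;  h_16 = 3
  h_17 = 3;  h_18 = 4;  h_19 = 3;  h_20 = 3;  h_21 = 1;  h_22 = 0
  h_23 = 0;  h_24 = 4;  h_25 = 0;  h_26 = 0;  h_27 = 3;  h_28 = 0
  h_29 = 2;  h_30 = 3;  h_31 = 4;  h_32 = 4;  h_33 = 0;  h_34 = 3
  h_35 = 1;  h_36 = 0;  h_37 = 1;  h_38 = 2;  h_39 = 4;  h_40 = 4
  h_41 = 0;  h_42 = 4;  h_43 = 1;  h_44 = 1;  h_45 = 4;  h_46 = 4
  h_47 = 2;  h_48 = 3;  h_49 = 1;  h_50 = 4;  h_51 = 1;  h_52 = 3
  h_53 = 3;  h_54 = 1;  h_55 = 2;  h_56 = 4;  h_57 = 0;  h_58 = 4
  h_59 = 4;  h_60 = 2;  h_61 = 3;  h_62 = 0;  h_63 = 3;  h_64 = 4
  h_65 = 3;  h_66 = 1;  h_67 = 1;  h_68 = 3;  h_69 = 4;  h_70 = 0
  h_71 = 4;  h_72 = 2;  h_73 = 1;  h_74 = 0;  h_75 = 2;  h_76 = 4
  h_77 = 1;  h_78 = 0;  h_79 = 0;  h_80 = 1;  h_81 = 3;  h_82 = 0
  h_83 = 0;  h_84 = 4;  h_85 = 4;  h_86 = 1;  h_87 = 3;  h_88 = 4
  h_89 = 0;  h_90 = 2;  h_91 = 0;  h_92 = 2;  h_93 = 0;  h_94 = 3
  h_95 = 4;  h_96 = 3;  h_97 = 0;  h_98 = 0;  h_99 = 1;  h_100 = 4
  h_101 = 3;  h_102 = 4;  h_103 = 3;  h_104 = 1;  h_105 = 0;  h_106 = 2
  h_107 = 2;  h_108 = 0;  h_109 = 2;  h_110 = 2;  h_111 = 2;  h_112 = 0
  h_113 = 2;  h_114 = 4;  h_115 = 4;  h_116 = 4;  h_117 = 2;  h_118 = 3
  h_119 = 4;  h_120 = 2;  h_121 = 2;  h_122 = 3;  h_123 = 4;  h_124 = 1
  h_125 = 4;  h_126 = 4;  h_127 = 0;  h_128 = 4;  h_129 = 0;  h_130 = 0
  h_131 = 2;  h_132 = 4;  h_133 = 0;  h_134 = 3;  h_135 = 2;  h_136 = 4
  h_137 = 1;  h_138 = 3;  h_139 = 1;  h_140 = 0;  h_141 = 4;  h_142 = 1
  h_143 = 1;  h_144 = 1;  h_145 = 1;  h_146 = 1;  h_147 = 3;  h_148 = 0
  h_149 = 4;  h_150 = 4;  h_151 = 3;  h_152 = 3;  h_153 = 1;  h_154 = 1
  h_155 = 1;  h_156 = 1;  h_157 = 0;  h_158 = 2;  h_159 = 3;  h_160 = 4
  h_161 = 2;  h_162 = 3;  h_163 = 4;  h_164 = 1;  h_165 = 1;  h_166 = 1
  h_167 = 4;  h_168 = 4;  h_169 = 4;  h_170 = 0;  h_171 = 0;  h_172 = 4
  h_173 = 0;  h_174 = 3;  h_175 = 1;  h_176 = 1;  h_177 = 2;  h_178 = 4
  h_179 = 4;  h_180 = 1;  h_181 = 0;  h_182 = 3;  h_183 = 1;  h_184 = 1
  h_185 = 4;  h_186 = 1;  h_187 = 3;  h_188 = 1;  h_189 = 4;  h_190 = 3
  h_191 = 4;  h_192 = 1;  h_193 = 4;  h_194 = 1;  h_195 = 2;  h_196 = 3
  h_197 = 0;  h_198 = 4;  h_199 = 2;  h_200 = 2;  h_201 = 0;  h_202 = 3
  h_203 = 2;  h_204 = 3;  h_205 = 3;  h_206 = 4;  h_207 = 2;  h_208 = 3
  h_209 = 0;  h_210 = 2;  h_211 = 3;  h_212 = 1;  h_213 = 1;  h_214 = 4
  h_215 = 3;  h_216 = 0;  h_217 = 0;  h_218 = 4;  h_219 = 2;  h_220 = 4
  h_221 = 4;  h_222 = 4;  h_223 = 1;  h_224 = 2;  h_225 = 2;  h_226 = 2
  h_227 = 0;  h_228 = 3;  h_229 = 0;  h_230 = 1;  h_231 = 4;  h_232 = 4
  h_233 = 3;  h_234 = 3;  h_235 = 2;  h_236 = 2;  h_237 = 3
h_238 = 1·3 + 1·2 + 2·2 + 3·3 + 1·3 = 1
h_239 = 1·1 + 1·3 + 2·2 + 3·2 + 1·3 = 2

2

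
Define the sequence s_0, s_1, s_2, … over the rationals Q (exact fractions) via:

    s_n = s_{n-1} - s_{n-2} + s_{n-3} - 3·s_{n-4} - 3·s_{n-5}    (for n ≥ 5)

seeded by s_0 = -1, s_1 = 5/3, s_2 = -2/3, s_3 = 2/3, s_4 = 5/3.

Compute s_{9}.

s_5 = 1·5/3 + -1·2/3 + 1·-2/3 + -3·5/3 + -3·-1 = -5/3
s_6 = 1·-5/3 + -1·5/3 + 1·2/3 + -3·-2/3 + -3·5/3 = -17/3
s_7 = 1·-17/3 + -1·-5/3 + 1·5/3 + -3·2/3 + -3·-2/3 = -7/3
s_8 = 1·-7/3 + -1·-17/3 + 1·-5/3 + -3·5/3 + -3·2/3 = -16/3
s_9 = 1·-16/3 + -1·-7/3 + 1·-17/3 + -3·-5/3 + -3·5/3 = -26/3

-26/3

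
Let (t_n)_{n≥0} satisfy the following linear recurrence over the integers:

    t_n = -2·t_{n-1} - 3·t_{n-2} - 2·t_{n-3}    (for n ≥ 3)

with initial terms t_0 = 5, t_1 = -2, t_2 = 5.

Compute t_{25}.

t_3 = -2·5 + -3·-2 + -2·5 = -14
t_4 = -2·-14 + -3·5 + -2·-2 = 17
t_5 = -2·17 + -3·-14 + -2·5 = -2
t_6 = -2·-2 + -3·17 + -2·-14 = -19
t_7 = -2·-19 + -3·-2 + -2·17 = 10
t_8 = -2·10 + -3·-19 + -2·-2 = 41
t_9 = -2·41 + -3·10 + -2·-19 = -74
t_10 = -2·-74 + -3·41 + -2·10 = 5
t_11 = -2·5 + -3·-74 + -2·41 = 130
t_12 = -2·130 + -3·5 + -2·-74 = -127
t_13 = -2·-127 + -3·130 + -2·5 = -146
t_14 = -2·-146 + -3·-127 + -2·130 = 413
t_15 = -2·413 + -3·-146 + -2·-127 = -134
t_16 = -2·-134 + -3·413 + -2·-146 = -679
t_17 = -2·-679 + -3·-134 + -2·413 = 934
t_18 = -2·934 + -3·-679 + -2·-134 = 437
t_19 = -2·437 + -3·934 + -2·-679 = -2318
t_20 = -2·-2318 + -3·437 + -2·934 = 1457
t_21 = -2·1457 + -3·-2318 + -2·437 = 3166
t_22 = -2·3166 + -3·1457 + -2·-2318 = -6067
t_23 = -2·-6067 + -3·3166 + -2·1457 = -278
t_24 = -2·-278 + -3·-6067 + -2·3166 = 12425
t_25 = -2·12425 + -3·-278 + -2·-6067 = -11882

-11882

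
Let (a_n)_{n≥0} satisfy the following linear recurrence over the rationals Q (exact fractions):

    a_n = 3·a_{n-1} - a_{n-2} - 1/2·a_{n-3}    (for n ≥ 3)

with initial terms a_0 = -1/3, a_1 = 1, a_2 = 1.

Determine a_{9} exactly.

a_3 = 3·1 + -1·1 + -1/2·-1/3 = 13/6
a_4 = 3·13/6 + -1·1 + -1/2·1 = 5
a_5 = 3·5 + -1·13/6 + -1/2·1 = 37/3
a_6 = 3·37/3 + -1·5 + -1/2·13/6 = 371/12
a_7 = 3·371/12 + -1·37/3 + -1/2·5 = 935/12
a_8 = 3·935/12 + -1·371/12 + -1/2·37/3 = 590/3
a_9 = 3·590/3 + -1·935/12 + -1/2·371/12 = 3973/8

3973/8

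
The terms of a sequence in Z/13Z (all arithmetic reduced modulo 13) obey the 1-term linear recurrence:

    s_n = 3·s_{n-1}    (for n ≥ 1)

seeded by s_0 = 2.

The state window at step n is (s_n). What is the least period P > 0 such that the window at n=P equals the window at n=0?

n=0: window = (2)
n=1: window = (6)
n=2: window = (5)
n=3: window = (2)
window at n=3 equals window at n=0 → period = 3

3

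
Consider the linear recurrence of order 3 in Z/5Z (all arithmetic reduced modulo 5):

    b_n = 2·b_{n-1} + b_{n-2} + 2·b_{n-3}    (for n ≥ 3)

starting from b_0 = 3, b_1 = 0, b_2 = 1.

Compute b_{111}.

b_3 = 2·1 + 1·0 + 2·3 = 3
b_4 = 2·3 + 1·1 + 2·0 = 2
b_5 = 2·2 + 1·3 + 2·1 = 4
b_6 = 2·4 + 1·2 + 2·3 = 1
b_7 = 2·1 + 1·4 + 2·2 = 0
b_8 = 2·0 + 1·1 + 2·4 = 4
b_9 = 2·4 + 1·0 + 2·1 = 0
b_10 = 2·0 + 1·4 + 2·0 = 4
b_11 = 2·4 + 1·0 + 2·4 = 1
b_12 = 2·1 + 1·4 + 2·0 = 1
b_13 = 2·1 + 1·1 + 2·4 = 1
b_14 = 2·1 + 1·1 + 2·1 = 0
b_15 = 2·0 + 1·1 + 2·1 = 3
b_16 = 2·3 + 1·0 + 2·1 = 3
b_17 = 2·3 + 1·3 + 2·0 = 4
b_18 = 2·4 + 1·3 + 2·3 = 2
b_19 = 2·2 + 1·4 + 2·3 = 4
b_20 = 2·4 + 1·2 + 2·4 = 3
b_21 = 2·3 + 1·4 + 2·2 = 4
b_22 = 2·4 + 1·3 + 2·4 = 4
b_23 = 2·4 + 1·4 + 2·3 = 3
b_24 = 2·3 + 1·4 + 2·4 = 3
b_25 = 2·3 + 1·3 + 2·4 = 2
b_26 = 2·2 + 1·3 + 2·3 = 3
b_27 = 2·3 + 1·2 + 2·3 = 4
b_28 = 2·4 + 1·3 + 2·2 = 0
b_29 = 2·0 + 1·4 + 2·3 = 0
b_30 = 2·0 + 1·0 + 2·4 = 3
b_31 = 2·3 + 1·0 + 2·0 = 1
b_32 = 2·1 + 1·3 + 2·0 = 0
b_33 = 2·0 + 1·1 + 2·3 = 2
b_34 = 2·2 + 1·0 + 2·1 = 1
b_35 = 2·1 + 1·2 + 2·0 = 4
b_36 = 2·4 + 1·1 + 2·2 = 3
b_37 = 2·3 + 1·4 + 2·1 = 2
b_38 = 2·2 + 1·3 + 2·4 = 0
b_39 = 2·0 + 1·2 + 2·3 = 3
b_40 = 2·3 + 1·0 + 2·2 = 0
b_41 = 2·0 + 1·3 + 2·0 = 3
b_42 = 2·3 + 1·0 + 2·3 = 2
b_43 = 2·2 + 1·3 + 2·0 = 2
b_44 = 2·2 + 1·2 + 2·3 = 2
b_45 = 2·2 + 1·2 + 2·2 = 0
b_46 = 2·0 + 1·2 + 2·2 = 1
b_47 = 2·1 + 1·0 + 2·2 = 1
b_48 = 2·1 + 1·1 + 2·0 = 3
b_49 = 2·3 + 1·1 + 2·1 = 4
b_50 = 2·4 + 1·3 + 2·1 = 3
b_51 = 2·3 + 1·4 + 2·3 = 1
b_52 = 2·1 + 1·3 + 2·4 = 3
b_53 = 2·3 + 1·1 + 2·3 = 3
b_54 = 2·3 + 1·3 + 2·1 = 1
b_55 = 2·1 + 1·3 + 2·3 = 1
b_56 = 2·1 + 1·1 + 2·3 = 4
b_57 = 2·4 + 1·1 + 2·1 = 1
b_58 = 2·1 + 1·4 + 2·1 = 3
b_59 = 2·3 + 1·1 + 2·4 = 0
b_60 = 2·0 + 1·3 + 2·1 = 0
b_61 = 2·0 + 1·0 + 2·3 = 1
b_62 = 2·1 + 1·0 + 2·0 = 2
b_63 = 2·2 + 1·1 + 2·0 = 0
b_64 = 2·0 + 1·2 + 2·1 = 4
b_65 = 2·4 + 1·0 + 2·2 = 2
b_66 = 2·2 + 1·4 + 2·0 = 3
b_67 = 2·3 + 1·2 + 2·4 = 1
b_68 = 2·1 + 1·3 + 2·2 = 4
b_69 = 2·4 + 1·1 + 2·3 = 0
b_70 = 2·0 + 1·4 + 2·1 = 1
b_71 = 2·1 + 1·0 + 2·4 = 0
b_72 = 2·0 + 1·1 + 2·0 = 1
b_73 = 2·1 + 1·0 + 2·1 = 4
b_74 = 2·4 + 1·1 + 2·0 = 4
b_75 = 2·4 + 1·4 + 2·1 = 4
b_76 = 2·4 + 1·4 + 2·4 = 0
b_77 = 2·0 + 1·4 + 2·4 = 2
b_78 = 2·2 + 1·0 + 2·4 = 2
b_79 = 2·2 + 1·2 + 2·0 = 1
b_80 = 2·1 + 1·2 + 2·2 = 3
b_81 = 2·3 + 1·1 + 2·2 = 1
b_82 = 2·1 + 1·3 + 2·1 = 2
b_83 = 2·2 + 1·1 + 2·3 = 1
b_84 = 2·1 + 1·2 + 2·1 = 1
b_85 = 2·1 + 1·1 + 2·2 = 2
b_86 = 2·2 + 1·1 + 2·1 = 2
b_87 = 2·2 + 1·2 + 2·1 = 3
b_88 = 2·3 + 1·2 + 2·2 = 2
b_89 = 2·2 + 1·3 + 2·2 = 1
b_90 = 2·1 + 1·2 + 2·3 = 0
b_91 = 2·0 + 1·1 + 2·2 = 0
b_92 = 2·0 + 1·0 + 2·1 = 2
b_93 = 2·2 + 1·0 + 2·0 = 4
b_94 = 2·4 + 1·2 + 2·0 = 0
b_95 = 2·0 + 1·4 + 2·2 = 3
b_96 = 2·3 + 1·0 + 2·4 = 4
b_97 = 2·4 + 1·3 + 2·0 = 1
b_98 = 2·1 + 1·4 + 2·3 = 2
b_99 = 2·2 + 1·1 + 2·4 = 3
b_100 = 2·3 + 1·2 + 2·1 = 0
b_101 = 2·0 + 1·3 + 2·2 = 2
b_102 = 2·2 + 1·0 + 2·3 = 0
b_103 = 2·0 + 1·2 + 2·0 = 2
b_104 = 2·2 + 1·0 + 2·2 = 3
b_105 = 2·3 + 1·2 + 2·0 = 3
b_106 = 2·3 + 1·3 + 2·2 = 3
b_107 = 2·3 + 1·3 + 2·3 = 0
b_108 = 2·0 + 1·3 + 2·3 = 4
b_109 = 2·4 + 1·0 + 2·3 = 4
b_110 = 2·4 + 1·4 + 2·0 = 2
b_111 = 2·2 + 1·4 + 2·4 = 1

1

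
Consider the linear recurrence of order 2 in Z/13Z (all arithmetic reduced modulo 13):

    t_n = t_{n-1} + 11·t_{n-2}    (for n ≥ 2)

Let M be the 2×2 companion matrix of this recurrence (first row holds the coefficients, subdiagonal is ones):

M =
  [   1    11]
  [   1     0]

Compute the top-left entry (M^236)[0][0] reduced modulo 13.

(M^236)[0][0] is the top entry after applying M 236 times to the unit state (1, 0). Equivalently it is h_{237} for the auxiliary sequence (h_n) obeying the same recurrence with h_1 = 1 and h_i = 0 for 0 ≤ i < 1:
h_2 = 1·1 + 11·0 = 1
h_3 = 1·1 + 11·1 = 12
h_4 = 1·12 + 11·1 = 10
h_5 = 1·10 + 11·12 = 12
h_6 = 1·12 + 11·10 = 5
h_7 = 1·5 + 11·12 = 7
Continuing the recurrence:
  h_8 = 10;  h_9 = 9;  h_10 = 2;  h_11 = 10;  h_12 = 6;  h_13 = 12
  h_14 = 0;  h_15 = 2;  h_16 = 2;  h_17 = 11;  h_18 = 7;  h_19 = 11
  h_20 = 10;  h_21 = 1;  h_22 = 7;  h_23 = 5;  h_24 = 4;  h_25 = 7
  h_26 = 12;  h_27 = 11;  h_28 = 0;  h_29 = 4;  h_30 = 4;  h_31 = 9
  h_32 = 1;  h_33 = 9;  h_34 = 7;  h_35 = 2;  h_36 = 1;  h_37 = 10
  h_38 = 8;  h_39 = 1;  h_40 = 11;  h_41 = 9;  h_42 = 0;  h_43 = 8
  h_44 = 8;  h_45 = 5;  h_46 = 2;  h_47 = 5;  h_48 = 1;  h_49 = 4
  h_50 = 2;  h_51 = 7;  h_52 = 3;  h_53 = 2;  h_54 = 9;  h_55 = 5
  h_56 = 0;  h_57 = 3;  h_58 = 3;  h_59 = 10;  h_60 = 4;  h_61 = 10
  h_62 = 2;  h_63 = 8;  h_64 = 4;  h_65 = 1;  h_66 = 6;  h_67 = 4
  h_68 = 5;  h_69 = 10;  h_70 = 0;  h_71 = 6;  h_72 = 6;  h_73 = 7
  h_74 = 8;  h_75 = 7;  h_76 = 4;  h_77 = 3;  h_78 = 8;  h_79 = 2
  h_80 = 12;  h_81 = 8;  h_82 = 10;  h_83 = 7;  h_84 = 0;  h_85 = 12
  h_86 = 12;  h_87 = 1;  h_88 = 3;  h_89 = 1;  h_90 = 8;  h_91 = 6
  h_92 = 3;  h_93 = 4;  h_94 = 11;  h_95 = 3;  h_96 = 7;  h_97 = 1
  h_98 = 0;  h_99 = 11;  h_100 = 11;  h_101 = 2;  h_102 = 6;  h_103 = 2
  h_104 = 3;  h_105 = 12;  h_106 = 6;  h_107 = 8;  h_108 = 9;  h_109 = 6
  h_110 = 1;  h_111 = 2;  h_112 = 0;  h_113 = 9;  h_114 = 9;  h_115 = 4
  h_116 = 12;  h_117 = 4;  h_118 = 6;  h_119 = 11;  h_120 = 12;  h_121 = 3
  h_122 = 5;  h_123 = 12;  h_124 = 2;  h_125 = 4;  h_126 = 0;  h_127 = 5
  h_128 = 5;  h_129 = 8;  h_130 = 11;  h_131 = 8;  h_132 = 12;  h_133 = 9
  h_134 = 11;  h_135 = 6;  h_136 = 10;  h_137 = 11;  h_138 = 4;  h_139 = 8
  h_140 = 0;  h_141 = 10;  h_142 = 10;  h_143 = 3;  h_144 = 9;  h_145 = 3
  h_146 = 11;  h_147 = 5;  h_148 = 9;  h_149 = 12;  h_150 = 7;  h_151 = 9
  h_152 = 8;  h_153 = 3;  h_154 = 0;  h_155 = 7;  h_156 = 7;  h_157 = 6
  h_158 = 5;  h_159 = 6;  h_160 = 9;  h_161 = 10;  h_162 = 5;  h_163 = 11
  h_164 = 1;  h_165 = 5;  h_166 = 3;  h_167 = 6;  h_168 = 0;  h_169 = 1
  h_170 = 1;  h_171 = 12;  h_172 = 10;  h_173 = 12;  h_174 = 5;  h_175 = 7
  h_176 = 10;  h_177 = 9;  h_178 = 2;  h_179 = 10;  h_180 = 6;  h_181 = 12
  h_182 = 0;  h_183 = 2;  h_184 = 2;  h_185 = 11;  h_186 = 7;  h_187 = 11
  h_188 = 10;  h_189 = 1;  h_190 = 7;  h_191 = 5;  h_192 = 4;  h_193 = 7
  h_194 = 12;  h_195 = 11;  h_196 = 0;  h_197 = 4;  h_198 = 4;  h_199 = 9
  h_200 = 1;  h_201 = 9;  h_202 = 7;  h_203 = 2;  h_204 = 1;  h_205 = 10
  h_206 = 8;  h_207 = 1;  h_208 = 11;  h_209 = 9;  h_210 = 0;  h_211 = 8
  h_212 = 8;  h_213 = 5;  h_214 = 2;  h_215 = 5;  h_216 = 1;  h_217 = 4
  h_218 = 2;  h_219 = 7;  h_220 = 3;  h_221 = 2;  h_222 = 9;  h_223 = 5
  h_224 = 0;  h_225 = 3;  h_226 = 3;  h_227 = 10;  h_228 = 4;  h_229 = 10
  h_230 = 2;  h_231 = 8;  h_232 = 4;  h_233 = 1;  h_234 = 6;  h_235 = 4
h_236 = 1·4 + 11·6 = 5
h_237 = 1·5 + 11·4 = 10

10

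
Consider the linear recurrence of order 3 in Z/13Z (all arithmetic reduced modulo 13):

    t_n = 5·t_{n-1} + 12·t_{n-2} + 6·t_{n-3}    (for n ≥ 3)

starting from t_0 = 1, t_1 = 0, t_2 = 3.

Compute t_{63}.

12

t_3 = 5·3 + 12·0 + 6·1 = 8
t_4 = 5·8 + 12·3 + 6·0 = 11
t_5 = 5·11 + 12·8 + 6·3 = 0
t_6 = 5·0 + 12·11 + 6·8 = 11
t_7 = 5·11 + 12·0 + 6·11 = 4
t_8 = 5·4 + 12·11 + 6·0 = 9
t_9 = 5·9 + 12·4 + 6·11 = 3
t_10 = 5·3 + 12·9 + 6·4 = 4
t_11 = 5·4 + 12·3 + 6·9 = 6
t_12 = 5·6 + 12·4 + 6·3 = 5
t_13 = 5·5 + 12·6 + 6·4 = 4
t_14 = 5·4 + 12·5 + 6·6 = 12
t_15 = 5·12 + 12·4 + 6·5 = 8
t_16 = 5·8 + 12·12 + 6·4 = 0
t_17 = 5·0 + 12·8 + 6·12 = 12
t_18 = 5·12 + 12·0 + 6·8 = 4
t_19 = 5·4 + 12·12 + 6·0 = 8
t_20 = 5·8 + 12·4 + 6·12 = 4
t_21 = 5·4 + 12·8 + 6·4 = 10
t_22 = 5·10 + 12·4 + 6·8 = 3
t_23 = 5·3 + 12·10 + 6·4 = 3
t_24 = 5·3 + 12·3 + 6·10 = 7
t_25 = 5·7 + 12·3 + 6·3 = 11
t_26 = 5·11 + 12·7 + 6·3 = 1
t_27 = 5·1 + 12·11 + 6·7 = 10
t_28 = 5·10 + 12·1 + 6·11 = 11
t_29 = 5·11 + 12·10 + 6·1 = 12
t_30 = 5·12 + 12·11 + 6·10 = 5
t_31 = 5·5 + 12·12 + 6·11 = 1
t_32 = 5·1 + 12·5 + 6·12 = 7
t_33 = 5·7 + 12·1 + 6·5 = 12
t_34 = 5·12 + 12·7 + 6·1 = 7
t_35 = 5·7 + 12·12 + 6·7 = 0
t_36 = 5·0 + 12·7 + 6·12 = 0
t_37 = 5·0 + 12·0 + 6·7 = 3
t_38 = 5·3 + 12·0 + 6·0 = 2
t_39 = 5·2 + 12·3 + 6·0 = 7
t_40 = 5·7 + 12·2 + 6·3 = 12
t_41 = 5·12 + 12·7 + 6·2 = 0
t_42 = 5·0 + 12·12 + 6·7 = 4
t_43 = 5·4 + 12·0 + 6·12 = 1
t_44 = 5·1 + 12·4 + 6·0 = 1
t_45 = 5·1 + 12·1 + 6·4 = 2
t_46 = 5·2 + 12·1 + 6·1 = 2
t_47 = 5·2 + 12·2 + 6·1 = 1
t_48 = 5·1 + 12·2 + 6·2 = 2
t_49 = 5·2 + 12·1 + 6·2 = 8
t_50 = 5·8 + 12·2 + 6·1 = 5
t_51 = 5·5 + 12·8 + 6·2 = 3
t_52 = 5·3 + 12·5 + 6·8 = 6
t_53 = 5·6 + 12·3 + 6·5 = 5
t_54 = 5·5 + 12·6 + 6·3 = 11
t_55 = 5·11 + 12·5 + 6·6 = 8
t_56 = 5·8 + 12·11 + 6·5 = 7
t_57 = 5·7 + 12·8 + 6·11 = 2
t_58 = 5·2 + 12·7 + 6·8 = 12
t_59 = 5·12 + 12·2 + 6·7 = 9
t_60 = 5·9 + 12·12 + 6·2 = 6
t_61 = 5·6 + 12·9 + 6·12 = 2
t_62 = 5·2 + 12·6 + 6·9 = 6
t_63 = 5·6 + 12·2 + 6·6 = 12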